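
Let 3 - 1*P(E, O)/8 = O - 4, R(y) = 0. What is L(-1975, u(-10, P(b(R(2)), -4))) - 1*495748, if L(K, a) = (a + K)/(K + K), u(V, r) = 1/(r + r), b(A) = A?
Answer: -344643662001/695200 ≈ -4.9575e+5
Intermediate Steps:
P(E, O) = 56 - 8*O (P(E, O) = 24 - 8*(O - 4) = 24 - 8*(-4 + O) = 24 + (32 - 8*O) = 56 - 8*O)
u(V, r) = 1/(2*r)
L(K, a) = (K + a)/(2*K) (L(K, a) = (K + a)/((2*K)) = (K + a)*(1/(2*K)) = (K + a)/(2*K))
L(-1975, u(-10, P(b(R(2)), -4))) - 1*495748 = (½)*(-1975 + 1/(2*(56 - 8*(-4))))/(-1975) - 1*495748 = (½)*(-1/1975)*(-1975 + 1/(2*(56 + 32))) - 495748 = (½)*(-1/1975)*(-1975 + (½)/88) - 495748 = (½)*(-1/1975)*(-1975 + (½)*(1/88)) - 495748 = (½)*(-1/1975)*(-1975 + 1/176) - 495748 = (½)*(-1/1975)*(-347599/176) - 495748 = 347599/695200 - 495748 = -344643662001/695200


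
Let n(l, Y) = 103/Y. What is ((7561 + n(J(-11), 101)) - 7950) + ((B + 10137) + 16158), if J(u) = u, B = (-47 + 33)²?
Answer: 2636405/101 ≈ 26103.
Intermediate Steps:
B = 196 (B = (-14)² = 196)
((7561 + n(J(-11), 101)) - 7950) + ((B + 10137) + 16158) = ((7561 + 103/101) - 7950) + ((196 + 10137) + 16158) = ((7561 + 103*(1/101)) - 7950) + (10333 + 16158) = ((7561 + 103/101) - 7950) + 26491 = (763764/101 - 7950) + 26491 = -39186/101 + 26491 = 2636405/101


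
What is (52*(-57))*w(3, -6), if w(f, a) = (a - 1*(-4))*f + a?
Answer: 35568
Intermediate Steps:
w(f, a) = a + f*(4 + a) (w(f, a) = (a + 4)*f + a = (4 + a)*f + a = f*(4 + a) + a = a + f*(4 + a))
(52*(-57))*w(3, -6) = (52*(-57))*(-6 + 4*3 - 6*3) = -2964*(-6 + 12 - 18) = -2964*(-12) = 35568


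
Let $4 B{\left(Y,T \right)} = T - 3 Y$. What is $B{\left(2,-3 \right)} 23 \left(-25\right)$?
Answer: $\frac{5175}{4} \approx 1293.8$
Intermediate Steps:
$B{\left(Y,T \right)} = - \frac{3 Y}{4} + \frac{T}{4}$ ($B{\left(Y,T \right)} = \frac{T - 3 Y}{4} = - \frac{3 Y}{4} + \frac{T}{4}$)
$B{\left(2,-3 \right)} 23 \left(-25\right) = \left(\left(- \frac{3}{4}\right) 2 + \frac{1}{4} \left(-3\right)\right) 23 \left(-25\right) = \left(- \frac{3}{2} - \frac{3}{4}\right) 23 \left(-25\right) = \left(- \frac{9}{4}\right) 23 \left(-25\right) = \left(- \frac{207}{4}\right) \left(-25\right) = \frac{5175}{4}$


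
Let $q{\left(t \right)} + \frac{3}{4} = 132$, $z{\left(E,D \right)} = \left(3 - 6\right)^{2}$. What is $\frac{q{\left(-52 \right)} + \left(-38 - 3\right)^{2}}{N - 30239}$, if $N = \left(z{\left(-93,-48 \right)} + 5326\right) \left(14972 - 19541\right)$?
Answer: $- \frac{659}{8874856} \approx -7.4255 \cdot 10^{-5}$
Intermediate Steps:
$z{\left(E,D \right)} = 9$ ($z{\left(E,D \right)} = \left(-3\right)^{2} = 9$)
$q{\left(t \right)} = \frac{525}{4}$ ($q{\left(t \right)} = - \frac{3}{4} + 132 = \frac{525}{4}$)
$N = -24375615$ ($N = \left(9 + 5326\right) \left(14972 - 19541\right) = 5335 \left(-4569\right) = -24375615$)
$\frac{q{\left(-52 \right)} + \left(-38 - 3\right)^{2}}{N - 30239} = \frac{\frac{525}{4} + \left(-38 - 3\right)^{2}}{-24375615 - 30239} = \frac{\frac{525}{4} + \left(-41\right)^{2}}{-24405854} = \left(\frac{525}{4} + 1681\right) \left(- \frac{1}{24405854}\right) = \frac{7249}{4} \left(- \frac{1}{24405854}\right) = - \frac{659}{8874856}$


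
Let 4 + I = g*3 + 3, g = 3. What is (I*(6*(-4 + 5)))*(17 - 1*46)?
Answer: -1392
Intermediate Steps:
I = 8 (I = -4 + (3*3 + 3) = -4 + (9 + 3) = -4 + 12 = 8)
(I*(6*(-4 + 5)))*(17 - 1*46) = (8*(6*(-4 + 5)))*(17 - 1*46) = (8*(6*1))*(17 - 46) = (8*6)*(-29) = 48*(-29) = -1392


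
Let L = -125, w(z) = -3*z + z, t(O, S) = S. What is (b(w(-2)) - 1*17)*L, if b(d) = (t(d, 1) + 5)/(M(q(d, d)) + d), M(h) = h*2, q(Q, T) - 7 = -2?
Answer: 14500/7 ≈ 2071.4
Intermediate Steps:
q(Q, T) = 5 (q(Q, T) = 7 - 2 = 5)
w(z) = -2*z
M(h) = 2*h
b(d) = 6/(10 + d) (b(d) = (1 + 5)/(2*5 + d) = 6/(10 + d))
(b(w(-2)) - 1*17)*L = (6/(10 - 2*(-2)) - 1*17)*(-125) = (6/(10 + 4) - 17)*(-125) = (6/14 - 17)*(-125) = (6*(1/14) - 17)*(-125) = (3/7 - 17)*(-125) = -116/7*(-125) = 14500/7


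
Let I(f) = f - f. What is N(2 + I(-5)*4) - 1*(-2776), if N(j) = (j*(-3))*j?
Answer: 2764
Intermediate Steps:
I(f) = 0
N(j) = -3*j**2 (N(j) = (-3*j)*j = -3*j**2)
N(2 + I(-5)*4) - 1*(-2776) = -3*(2 + 0*4)**2 - 1*(-2776) = -3*(2 + 0)**2 + 2776 = -3*2**2 + 2776 = -3*4 + 2776 = -12 + 2776 = 2764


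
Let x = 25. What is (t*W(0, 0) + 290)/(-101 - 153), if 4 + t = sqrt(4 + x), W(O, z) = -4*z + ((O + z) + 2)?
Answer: -141/127 - sqrt(29)/127 ≈ -1.1526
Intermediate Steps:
W(O, z) = 2 + O - 3*z (W(O, z) = -4*z + (2 + O + z) = 2 + O - 3*z)
t = -4 + sqrt(29) (t = -4 + sqrt(4 + 25) = -4 + sqrt(29) ≈ 1.3852)
(t*W(0, 0) + 290)/(-101 - 153) = ((-4 + sqrt(29))*(2 + 0 - 3*0) + 290)/(-101 - 153) = ((-4 + sqrt(29))*(2 + 0 + 0) + 290)/(-254) = ((-4 + sqrt(29))*2 + 290)*(-1/254) = ((-8 + 2*sqrt(29)) + 290)*(-1/254) = (282 + 2*sqrt(29))*(-1/254) = -141/127 - sqrt(29)/127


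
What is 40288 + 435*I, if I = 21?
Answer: 49423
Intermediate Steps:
40288 + 435*I = 40288 + 435*21 = 40288 + 9135 = 49423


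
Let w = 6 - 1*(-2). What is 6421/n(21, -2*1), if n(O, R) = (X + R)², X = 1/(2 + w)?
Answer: 642100/361 ≈ 1778.7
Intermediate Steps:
w = 8 (w = 6 + 2 = 8)
X = ⅒ (X = 1/(2 + 8) = 1/10 = ⅒ ≈ 0.10000)
n(O, R) = (⅒ + R)²
6421/n(21, -2*1) = 6421/(((1 + 10*(-2*1))²/100)) = 6421/(((1 + 10*(-2))²/100)) = 6421/(((1 - 20)²/100)) = 6421/(((1/100)*(-19)²)) = 6421/(((1/100)*361)) = 6421/(361/100) = 6421*(100/361) = 642100/361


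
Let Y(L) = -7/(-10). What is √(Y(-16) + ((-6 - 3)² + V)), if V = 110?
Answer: 3*√2130/10 ≈ 13.846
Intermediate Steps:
Y(L) = 7/10 (Y(L) = -7*(-⅒) = 7/10)
√(Y(-16) + ((-6 - 3)² + V)) = √(7/10 + ((-6 - 3)² + 110)) = √(7/10 + ((-9)² + 110)) = √(7/10 + (81 + 110)) = √(7/10 + 191) = √(1917/10) = 3*√2130/10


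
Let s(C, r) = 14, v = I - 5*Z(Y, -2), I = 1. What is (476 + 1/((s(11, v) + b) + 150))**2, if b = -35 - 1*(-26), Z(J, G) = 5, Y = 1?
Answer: 5443635961/24025 ≈ 2.2658e+5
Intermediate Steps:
v = -24 (v = 1 - 5*5 = 1 - 25 = -24)
b = -9 (b = -35 + 26 = -9)
(476 + 1/((s(11, v) + b) + 150))**2 = (476 + 1/((14 - 9) + 150))**2 = (476 + 1/(5 + 150))**2 = (476 + 1/155)**2 = (73781/155)**2 = 5443635961/24025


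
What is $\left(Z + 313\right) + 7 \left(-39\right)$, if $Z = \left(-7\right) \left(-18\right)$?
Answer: $166$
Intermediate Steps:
$Z = 126$
$\left(Z + 313\right) + 7 \left(-39\right) = \left(126 + 313\right) + 7 \left(-39\right) = 439 - 273 = 166$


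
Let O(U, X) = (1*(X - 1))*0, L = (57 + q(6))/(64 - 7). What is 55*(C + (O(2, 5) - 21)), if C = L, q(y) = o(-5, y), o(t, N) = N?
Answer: -20790/19 ≈ -1094.2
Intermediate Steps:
q(y) = y
L = 21/19 (L = (57 + 6)/(64 - 7) = 63/57 = 63*(1/57) = 21/19 ≈ 1.1053)
O(U, X) = 0 (O(U, X) = (1*(-1 + X))*0 = (-1 + X)*0 = 0)
C = 21/19 ≈ 1.1053
55*(C + (O(2, 5) - 21)) = 55*(21/19 + (0 - 21)) = 55*(21/19 - 21) = 55*(-378/19) = -20790/19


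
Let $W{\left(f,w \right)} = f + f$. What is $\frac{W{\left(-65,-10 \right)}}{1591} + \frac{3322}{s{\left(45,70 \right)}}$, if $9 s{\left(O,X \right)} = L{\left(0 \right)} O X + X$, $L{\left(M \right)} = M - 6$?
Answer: $- \frac{25007809}{14979265} \approx -1.6695$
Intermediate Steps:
$L{\left(M \right)} = -6 + M$
$W{\left(f,w \right)} = 2 f$
$s{\left(O,X \right)} = \frac{X}{9} - \frac{2 O X}{3}$ ($s{\left(O,X \right)} = \frac{\left(-6 + 0\right) O X + X}{9} = \frac{- 6 O X + X}{9} = \frac{X - 6 O X}{9} = \frac{X}{9} - \frac{2 O X}{3}$)
$\frac{W{\left(-65,-10 \right)}}{1591} + \frac{3322}{s{\left(45,70 \right)}} = \frac{2 \left(-65\right)}{1591} + \frac{3322}{\frac{1}{9} \cdot 70 \left(1 - 270\right)} = \left(-130\right) \frac{1}{1591} + \frac{3322}{\frac{1}{9} \cdot 70 \left(1 - 270\right)} = - \frac{130}{1591} + \frac{3322}{\frac{1}{9} \cdot 70 \left(-269\right)} = - \frac{130}{1591} + \frac{3322}{- \frac{18830}{9}} = - \frac{130}{1591} + 3322 \left(- \frac{9}{18830}\right) = - \frac{130}{1591} - \frac{14949}{9415} = - \frac{25007809}{14979265}$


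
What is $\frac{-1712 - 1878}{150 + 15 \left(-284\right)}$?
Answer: $\frac{359}{411} \approx 0.87348$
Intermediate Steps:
$\frac{-1712 - 1878}{150 + 15 \left(-284\right)} = - \frac{3590}{150 - 4260} = - \frac{3590}{-4110} = \left(-3590\right) \left(- \frac{1}{4110}\right) = \frac{359}{411}$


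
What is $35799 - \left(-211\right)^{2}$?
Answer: $-8722$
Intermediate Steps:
$35799 - \left(-211\right)^{2} = 35799 - 44521 = -8722$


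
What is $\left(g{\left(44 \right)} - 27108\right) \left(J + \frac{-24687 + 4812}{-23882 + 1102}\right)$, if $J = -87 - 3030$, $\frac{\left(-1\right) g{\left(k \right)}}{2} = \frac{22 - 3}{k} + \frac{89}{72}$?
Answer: $\frac{16935675801317}{200464} \approx 8.4482 \cdot 10^{7}$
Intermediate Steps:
$g{\left(k \right)} = - \frac{89}{36} - \frac{38}{k}$ ($g{\left(k \right)} = - 2 \left(\frac{22 - 3}{k} + \frac{89}{72}\right) = - 2 \left(\frac{22 - 3}{k} + 89 \cdot \frac{1}{72}\right) = - 2 \left(\frac{19}{k} + \frac{89}{72}\right) = - 2 \left(\frac{89}{72} + \frac{19}{k}\right) = - \frac{89}{36} - \frac{38}{k}$)
$J = -3117$ ($J = -87 - 3030 = -3117$)
$\left(g{\left(44 \right)} - 27108\right) \left(J + \frac{-24687 + 4812}{-23882 + 1102}\right) = \left(\left(- \frac{89}{36} - \frac{38}{44}\right) - 27108\right) \left(-3117 + \frac{-24687 + 4812}{-23882 + 1102}\right) = \left(\left(- \frac{89}{36} - \frac{19}{22}\right) - 27108\right) \left(-3117 - \frac{19875}{-22780}\right) = \left(\left(- \frac{89}{36} - \frac{19}{22}\right) - 27108\right) \left(-3117 - - \frac{3975}{4556}\right) = \left(- \frac{1321}{396} - 27108\right) \left(-3117 + \frac{3975}{4556}\right) = \left(- \frac{10736089}{396}\right) \left(- \frac{14197077}{4556}\right) = \frac{16935675801317}{200464}$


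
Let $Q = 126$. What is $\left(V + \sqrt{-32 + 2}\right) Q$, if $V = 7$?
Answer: $882 + 126 i \sqrt{30} \approx 882.0 + 690.13 i$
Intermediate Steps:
$\left(V + \sqrt{-32 + 2}\right) Q = \left(7 + \sqrt{-32 + 2}\right) 126 = \left(7 + \sqrt{-30}\right) 126 = \left(7 + i \sqrt{30}\right) 126 = 882 + 126 i \sqrt{30}$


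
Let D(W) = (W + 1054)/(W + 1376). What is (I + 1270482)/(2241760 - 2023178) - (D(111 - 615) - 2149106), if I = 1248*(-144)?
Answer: 102406991249691/47650876 ≈ 2.1491e+6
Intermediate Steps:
D(W) = (1054 + W)/(1376 + W)
I = -179712
(I + 1270482)/(2241760 - 2023178) - (D(111 - 615) - 2149106) = (-179712 + 1270482)/(2241760 - 2023178) - ((1054 + (111 - 615))/(1376 + (111 - 615)) - 2149106) = 1090770/218582 - ((1054 - 504)/(1376 - 504) - 2149106) = 1090770*(1/218582) - (550/872 - 2149106) = 545385/109291 - ((1/872)*550 - 2149106) = 545385/109291 - (275/436 - 2149106) = 545385/109291 - 1*(-937009941/436) = 545385/109291 + 937009941/436 = 102406991249691/47650876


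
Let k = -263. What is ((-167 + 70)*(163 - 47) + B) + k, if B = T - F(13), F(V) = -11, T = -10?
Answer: -11514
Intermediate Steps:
B = 1 (B = -10 - 1*(-11) = -10 + 11 = 1)
((-167 + 70)*(163 - 47) + B) + k = ((-167 + 70)*(163 - 47) + 1) - 263 = (-97*116 + 1) - 263 = (-11252 + 1) - 263 = -11251 - 263 = -11514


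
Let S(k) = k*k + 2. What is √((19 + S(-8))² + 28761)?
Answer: √35986 ≈ 189.70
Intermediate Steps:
S(k) = 2 + k² (S(k) = k² + 2 = 2 + k²)
√((19 + S(-8))² + 28761) = √((19 + (2 + (-8)²))² + 28761) = √((19 + (2 + 64))² + 28761) = √((19 + 66)² + 28761) = √(85² + 28761) = √(7225 + 28761) = √35986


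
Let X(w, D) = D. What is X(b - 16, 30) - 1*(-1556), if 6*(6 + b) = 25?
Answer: 1586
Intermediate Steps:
b = -11/6 (b = -6 + (⅙)*25 = -6 + 25/6 = -11/6 ≈ -1.8333)
X(b - 16, 30) - 1*(-1556) = 30 - 1*(-1556) = 30 + 1556 = 1586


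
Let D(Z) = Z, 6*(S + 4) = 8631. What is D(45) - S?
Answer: -2779/2 ≈ -1389.5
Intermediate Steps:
S = 2869/2 (S = -4 + (⅙)*8631 = -4 + 2877/2 = 2869/2 ≈ 1434.5)
D(45) - S = 45 - 1*2869/2 = 45 - 2869/2 = -2779/2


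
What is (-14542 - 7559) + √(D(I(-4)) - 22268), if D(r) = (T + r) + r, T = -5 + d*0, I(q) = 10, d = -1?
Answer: -22101 + 17*I*√77 ≈ -22101.0 + 149.17*I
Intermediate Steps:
T = -5 (T = -5 - 1*0 = -5 + 0 = -5)
D(r) = -5 + 2*r (D(r) = (-5 + r) + r = -5 + 2*r)
(-14542 - 7559) + √(D(I(-4)) - 22268) = (-14542 - 7559) + √((-5 + 2*10) - 22268) = -22101 + √((-5 + 20) - 22268) = -22101 + √(15 - 22268) = -22101 + √(-22253) = -22101 + 17*I*√77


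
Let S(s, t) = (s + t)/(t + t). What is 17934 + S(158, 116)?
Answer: 2080481/116 ≈ 17935.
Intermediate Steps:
S(s, t) = (s + t)/(2*t) (S(s, t) = (s + t)/((2*t)) = (s + t)*(1/(2*t)) = (s + t)/(2*t))
17934 + S(158, 116) = 17934 + (½)*(158 + 116)/116 = 17934 + (½)*(1/116)*274 = 17934 + 137/116 = 2080481/116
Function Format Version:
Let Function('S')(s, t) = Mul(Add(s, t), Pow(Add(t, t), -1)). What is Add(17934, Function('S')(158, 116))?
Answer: Rational(2080481, 116) ≈ 17935.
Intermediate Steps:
Function('S')(s, t) = Mul(Rational(1, 2), Pow(t, -1), Add(s, t)) (Function('S')(s, t) = Mul(Add(s, t), Pow(Mul(2, t), -1)) = Mul(Add(s, t), Mul(Rational(1, 2), Pow(t, -1))) = Mul(Rational(1, 2), Pow(t, -1), Add(s, t)))
Add(17934, Function('S')(158, 116)) = Add(17934, Mul(Rational(1, 2), Pow(116, -1), Add(158, 116))) = Add(17934, Mul(Rational(1, 2), Rational(1, 116), 274)) = Add(17934, Rational(137, 116)) = Rational(2080481, 116)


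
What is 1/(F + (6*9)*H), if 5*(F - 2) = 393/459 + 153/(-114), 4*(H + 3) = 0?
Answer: -5814/930805 ≈ -0.0062462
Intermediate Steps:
H = -3 (H = -3 + (¼)*0 = -3 + 0 = -3)
F = 11063/5814 (F = 2 + (393/459 + 153/(-114))/5 = 2 + (393*(1/459) + 153*(-1/114))/5 = 2 + (131/153 - 51/38)/5 = 2 + (⅕)*(-2825/5814) = 2 - 565/5814 = 11063/5814 ≈ 1.9028)
1/(F + (6*9)*H) = 1/(11063/5814 + (6*9)*(-3)) = 1/(11063/5814 + 54*(-3)) = 1/(11063/5814 - 162) = 1/(-930805/5814) = -5814/930805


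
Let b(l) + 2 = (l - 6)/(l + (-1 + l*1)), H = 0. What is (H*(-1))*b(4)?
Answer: 0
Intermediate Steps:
b(l) = -2 + (-6 + l)/(-1 + 2*l) (b(l) = -2 + (l - 6)/(l + (-1 + l*1)) = -2 + (-6 + l)/(l + (-1 + l)) = -2 + (-6 + l)/(-1 + 2*l))
(H*(-1))*b(4) = (0*(-1))*((-4 - 3*4)/(-1 + 2*4)) = 0*((-4 - 12)/(-1 + 8)) = 0*(-16/7) = 0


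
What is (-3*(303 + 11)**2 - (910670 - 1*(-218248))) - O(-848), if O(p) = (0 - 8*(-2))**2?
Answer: -1424962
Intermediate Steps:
O(p) = 256 (O(p) = (0 + 16)**2 = 16**2 = 256)
(-3*(303 + 11)**2 - (910670 - 1*(-218248))) - O(-848) = (-3*(303 + 11)**2 - (910670 - 1*(-218248))) - 1*256 = (-3*314**2 - (910670 + 218248)) - 256 = (-3*98596 - 1*1128918) - 256 = (-295788 - 1128918) - 256 = -1424706 - 256 = -1424962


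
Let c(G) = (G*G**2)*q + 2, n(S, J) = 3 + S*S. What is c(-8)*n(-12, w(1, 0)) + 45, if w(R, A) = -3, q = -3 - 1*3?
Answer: 451923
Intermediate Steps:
q = -6 (q = -3 - 3 = -6)
n(S, J) = 3 + S**2
c(G) = 2 - 6*G**3 (c(G) = (G*G**2)*(-6) + 2 = G**3*(-6) + 2 = -6*G**3 + 2 = 2 - 6*G**3)
c(-8)*n(-12, w(1, 0)) + 45 = (2 - 6*(-8)**3)*(3 + (-12)**2) + 45 = (2 - 6*(-512))*(3 + 144) + 45 = (2 + 3072)*147 + 45 = 3074*147 + 45 = 451878 + 45 = 451923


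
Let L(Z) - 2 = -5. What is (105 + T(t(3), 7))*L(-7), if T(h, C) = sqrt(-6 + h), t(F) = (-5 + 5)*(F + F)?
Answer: -315 - 3*I*sqrt(6) ≈ -315.0 - 7.3485*I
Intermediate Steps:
t(F) = 0 (t(F) = 0*(2*F) = 0)
L(Z) = -3 (L(Z) = 2 - 5 = -3)
(105 + T(t(3), 7))*L(-7) = (105 + sqrt(-6 + 0))*(-3) = (105 + sqrt(-6))*(-3) = (105 + I*sqrt(6))*(-3) = -315 - 3*I*sqrt(6)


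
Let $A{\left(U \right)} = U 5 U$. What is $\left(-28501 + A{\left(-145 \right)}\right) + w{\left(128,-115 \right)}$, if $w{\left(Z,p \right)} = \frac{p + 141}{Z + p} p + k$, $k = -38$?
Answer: $76356$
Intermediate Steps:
$w{\left(Z,p \right)} = -38 + \frac{p \left(141 + p\right)}{Z + p}$ ($w{\left(Z,p \right)} = \frac{p + 141}{Z + p} p - 38 = \frac{141 + p}{Z + p} p - 38 = \frac{p \left(141 + p\right)}{Z + p} - 38 = -38 + \frac{p \left(141 + p\right)}{Z + p}$)
$A{\left(U \right)} = 5 U^{2}$ ($A{\left(U \right)} = 5 U U = 5 U^{2}$)
$\left(-28501 + A{\left(-145 \right)}\right) + w{\left(128,-115 \right)} = \left(-28501 + 5 \left(-145\right)^{2}\right) + \frac{\left(-115\right)^{2} - 4864 + 103 \left(-115\right)}{128 - 115} = \left(-28501 + 5 \cdot 21025\right) + \frac{13225 - 4864 - 11845}{13} = \left(-28501 + 105125\right) + \frac{1}{13} \left(-3484\right) = 76624 - 268 = 76356$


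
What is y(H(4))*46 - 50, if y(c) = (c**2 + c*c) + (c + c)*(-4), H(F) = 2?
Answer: -418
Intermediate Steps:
y(c) = -8*c + 2*c**2 (y(c) = (c**2 + c**2) + (2*c)*(-4) = 2*c**2 - 8*c = -8*c + 2*c**2)
y(H(4))*46 - 50 = (2*2*(-4 + 2))*46 - 50 = (2*2*(-2))*46 - 50 = -8*46 - 50 = -368 - 50 = -418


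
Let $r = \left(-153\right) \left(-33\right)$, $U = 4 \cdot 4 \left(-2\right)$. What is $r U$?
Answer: $-161568$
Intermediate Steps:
$U = -32$ ($U = 16 \left(-2\right) = -32$)
$r = 5049$
$r U = 5049 \left(-32\right) = -161568$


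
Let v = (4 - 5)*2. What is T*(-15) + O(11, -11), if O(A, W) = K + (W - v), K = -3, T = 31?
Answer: -477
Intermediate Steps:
v = -2 (v = -1*2 = -2)
O(A, W) = -1 + W (O(A, W) = -3 + (W - 1*(-2)) = -3 + (W + 2) = -3 + (2 + W) = -1 + W)
T*(-15) + O(11, -11) = 31*(-15) + (-1 - 11) = -465 - 12 = -477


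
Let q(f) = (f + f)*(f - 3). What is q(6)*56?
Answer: 2016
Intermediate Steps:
q(f) = 2*f*(-3 + f) (q(f) = (2*f)*(-3 + f) = 2*f*(-3 + f))
q(6)*56 = (2*6*(-3 + 6))*56 = (2*6*3)*56 = 36*56 = 2016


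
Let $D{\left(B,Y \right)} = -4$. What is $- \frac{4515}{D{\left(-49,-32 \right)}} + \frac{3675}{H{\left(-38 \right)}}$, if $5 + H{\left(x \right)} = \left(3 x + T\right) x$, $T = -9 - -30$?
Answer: $\frac{15948135}{14116} \approx 1129.8$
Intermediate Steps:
$T = 21$ ($T = -9 + 30 = 21$)
$H{\left(x \right)} = -5 + x \left(21 + 3 x\right)$ ($H{\left(x \right)} = -5 + \left(3 x + 21\right) x = -5 + \left(21 + 3 x\right) x = -5 + x \left(21 + 3 x\right)$)
$- \frac{4515}{D{\left(-49,-32 \right)}} + \frac{3675}{H{\left(-38 \right)}} = - \frac{4515}{-4} + \frac{3675}{-5 + 3 \left(-38\right)^{2} + 21 \left(-38\right)} = \left(-4515\right) \left(- \frac{1}{4}\right) + \frac{3675}{-5 + 3 \cdot 1444 - 798} = \frac{4515}{4} + \frac{3675}{-5 + 4332 - 798} = \frac{4515}{4} + \frac{3675}{3529} = \frac{15948135}{14116}$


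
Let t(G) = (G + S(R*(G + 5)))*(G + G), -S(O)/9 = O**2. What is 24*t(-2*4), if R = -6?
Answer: 1122816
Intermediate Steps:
S(O) = -9*O**2
t(G) = 2*G*(G - 9*(-30 - 6*G)**2) (t(G) = (G - 9*36*(G + 5)**2)*(G + G) = (G - 9*36*(5 + G)**2)*(2*G) = (G - 9*(-30 - 6*G)**2)*(2*G) = 2*G*(G - 9*(-30 - 6*G)**2))
24*t(-2*4) = 24*(2*(-2*4)*(-2*4 - 324*(5 - 2*4)**2)) = 24*(2*(-8)*(-8 - 324*(5 - 8)**2)) = 24*(2*(-8)*(-8 - 324*(-3)**2)) = 24*(2*(-8)*(-8 - 324*9)) = 24*(2*(-8)*(-8 - 2916)) = 24*(2*(-8)*(-2924)) = 24*46784 = 1122816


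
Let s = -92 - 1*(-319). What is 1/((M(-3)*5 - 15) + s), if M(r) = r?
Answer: 1/197 ≈ 0.0050761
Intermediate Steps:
s = 227 (s = -92 + 319 = 227)
1/((M(-3)*5 - 15) + s) = 1/((-3*5 - 15) + 227) = 1/((-15 - 15) + 227) = 1/(-30 + 227) = 1/197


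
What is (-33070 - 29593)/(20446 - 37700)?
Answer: 62663/17254 ≈ 3.6318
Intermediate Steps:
(-33070 - 29593)/(20446 - 37700) = -62663/(-17254) = -62663*(-1/17254) = 62663/17254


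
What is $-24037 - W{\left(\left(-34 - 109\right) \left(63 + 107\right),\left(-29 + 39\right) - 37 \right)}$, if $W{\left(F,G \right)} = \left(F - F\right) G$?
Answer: $-24037$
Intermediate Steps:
$W{\left(F,G \right)} = 0$ ($W{\left(F,G \right)} = 0 G = 0$)
$-24037 - W{\left(\left(-34 - 109\right) \left(63 + 107\right),\left(-29 + 39\right) - 37 \right)} = -24037 - 0 = -24037 + 0 = -24037$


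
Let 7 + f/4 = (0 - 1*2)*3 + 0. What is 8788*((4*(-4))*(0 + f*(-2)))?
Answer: -14623232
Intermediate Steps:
f = -52 (f = -28 + 4*((0 - 1*2)*3 + 0) = -28 + 4*((0 - 2)*3 + 0) = -28 + 4*(-2*3 + 0) = -28 + 4*(-6 + 0) = -28 + 4*(-6) = -28 - 24 = -52)
8788*((4*(-4))*(0 + f*(-2))) = 8788*((4*(-4))*(0 - 52*(-2))) = 8788*(-16*(0 + 104)) = 8788*(-16*104) = 8788*(-1664) = -14623232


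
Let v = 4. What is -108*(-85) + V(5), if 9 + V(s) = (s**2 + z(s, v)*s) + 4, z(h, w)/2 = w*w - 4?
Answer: 9320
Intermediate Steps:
z(h, w) = -8 + 2*w**2 (z(h, w) = 2*(w*w - 4) = 2*(w**2 - 4) = 2*(-4 + w**2) = -8 + 2*w**2)
V(s) = -5 + s**2 + 24*s (V(s) = -9 + ((s**2 + (-8 + 2*4**2)*s) + 4) = -9 + ((s**2 + (-8 + 2*16)*s) + 4) = -9 + ((s**2 + (-8 + 32)*s) + 4) = -9 + ((s**2 + 24*s) + 4) = -9 + (4 + s**2 + 24*s) = -5 + s**2 + 24*s)
-108*(-85) + V(5) = -108*(-85) + (-5 + 5**2 + 24*5) = 9180 + (-5 + 25 + 120) = 9180 + 140 = 9320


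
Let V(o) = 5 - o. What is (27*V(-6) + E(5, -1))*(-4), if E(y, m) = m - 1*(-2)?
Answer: -1192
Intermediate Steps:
E(y, m) = 2 + m (E(y, m) = m + 2 = 2 + m)
(27*V(-6) + E(5, -1))*(-4) = (27*(5 - 1*(-6)) + (2 - 1))*(-4) = (27*(5 + 6) + 1)*(-4) = (27*11 + 1)*(-4) = (297 + 1)*(-4) = 298*(-4) = -1192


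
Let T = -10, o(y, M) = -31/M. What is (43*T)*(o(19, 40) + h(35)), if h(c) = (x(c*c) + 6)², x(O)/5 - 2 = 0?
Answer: -438987/4 ≈ -1.0975e+5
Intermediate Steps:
x(O) = 10 (x(O) = 10 + 5*0 = 10 + 0 = 10)
h(c) = 256 (h(c) = (10 + 6)² = 16² = 256)
(43*T)*(o(19, 40) + h(35)) = (43*(-10))*(-31/40 + 256) = -430*(-31*1/40 + 256) = -430*(-31/40 + 256) = -430*10209/40 = -438987/4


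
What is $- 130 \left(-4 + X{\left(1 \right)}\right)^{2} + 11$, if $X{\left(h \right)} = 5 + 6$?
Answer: $-6359$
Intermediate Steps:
$X{\left(h \right)} = 11$
$- 130 \left(-4 + X{\left(1 \right)}\right)^{2} + 11 = - 130 \left(-4 + 11\right)^{2} + 11 = - 130 \cdot 7^{2} + 11 = \left(-130\right) 49 + 11 = -6370 + 11 = -6359$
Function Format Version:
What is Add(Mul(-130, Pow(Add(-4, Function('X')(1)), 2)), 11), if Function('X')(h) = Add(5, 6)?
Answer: -6359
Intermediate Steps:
Function('X')(h) = 11
Add(Mul(-130, Pow(Add(-4, Function('X')(1)), 2)), 11) = Add(Mul(-130, Pow(Add(-4, 11), 2)), 11) = Add(Mul(-130, Pow(7, 2)), 11) = Add(Mul(-130, 49), 11) = Add(-6370, 11) = -6359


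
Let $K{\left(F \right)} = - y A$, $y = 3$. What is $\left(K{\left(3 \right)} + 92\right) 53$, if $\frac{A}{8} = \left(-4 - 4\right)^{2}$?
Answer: $-76532$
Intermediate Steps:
$A = 512$ ($A = 8 \left(-4 - 4\right)^{2} = 8 \left(-8\right)^{2} = 8 \cdot 64 = 512$)
$K{\left(F \right)} = -1536$ ($K{\left(F \right)} = \left(-1\right) 3 \cdot 512 = \left(-3\right) 512 = -1536$)
$\left(K{\left(3 \right)} + 92\right) 53 = \left(-1536 + 92\right) 53 = \left(-1444\right) 53 = -76532$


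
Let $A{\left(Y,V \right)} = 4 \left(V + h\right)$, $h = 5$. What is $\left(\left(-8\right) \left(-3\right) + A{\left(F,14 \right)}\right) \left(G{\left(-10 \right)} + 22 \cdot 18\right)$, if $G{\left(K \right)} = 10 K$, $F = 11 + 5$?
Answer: $29600$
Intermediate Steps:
$F = 16$
$A{\left(Y,V \right)} = 20 + 4 V$ ($A{\left(Y,V \right)} = 4 \left(V + 5\right) = 4 \left(5 + V\right) = 20 + 4 V$)
$\left(\left(-8\right) \left(-3\right) + A{\left(F,14 \right)}\right) \left(G{\left(-10 \right)} + 22 \cdot 18\right) = \left(\left(-8\right) \left(-3\right) + \left(20 + 4 \cdot 14\right)\right) \left(10 \left(-10\right) + 22 \cdot 18\right) = \left(24 + \left(20 + 56\right)\right) \left(-100 + 396\right) = \left(24 + 76\right) 296 = 100 \cdot 296 = 29600$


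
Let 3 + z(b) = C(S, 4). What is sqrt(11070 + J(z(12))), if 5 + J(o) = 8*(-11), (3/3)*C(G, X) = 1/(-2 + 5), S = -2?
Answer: sqrt(10977) ≈ 104.77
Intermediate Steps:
C(G, X) = 1/3 (C(G, X) = 1/(-2 + 5) = 1/3)
z(b) = -8/3 (z(b) = -3 + 1/3 = -8/3)
J(o) = -93 (J(o) = -5 + 8*(-11) = -5 - 88 = -93)
sqrt(11070 + J(z(12))) = sqrt(11070 - 93) = sqrt(10977)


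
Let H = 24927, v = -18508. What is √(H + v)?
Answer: 7*√131 ≈ 80.119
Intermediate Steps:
√(H + v) = √(24927 - 18508) = √6419 = 7*√131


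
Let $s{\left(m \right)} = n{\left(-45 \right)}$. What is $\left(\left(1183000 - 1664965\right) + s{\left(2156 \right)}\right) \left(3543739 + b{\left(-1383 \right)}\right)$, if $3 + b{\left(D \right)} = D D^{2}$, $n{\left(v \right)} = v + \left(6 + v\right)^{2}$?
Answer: $1269310266298839$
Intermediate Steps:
$s{\left(m \right)} = 1476$ ($s{\left(m \right)} = -45 + \left(6 - 45\right)^{2} = -45 + \left(-39\right)^{2} = -45 + 1521 = 1476$)
$b{\left(D \right)} = -3 + D^{3}$ ($b{\left(D \right)} = -3 + D D^{2} = -3 + D^{3}$)
$\left(\left(1183000 - 1664965\right) + s{\left(2156 \right)}\right) \left(3543739 + b{\left(-1383 \right)}\right) = \left(\left(1183000 - 1664965\right) + 1476\right) \left(3543739 + \left(-3 + \left(-1383\right)^{3}\right)\right) = \left(\left(1183000 - 1664965\right) + 1476\right) \left(3543739 - 2645248890\right) = \left(-481965 + 1476\right) \left(3543739 - 2645248890\right) = \left(-480489\right) \left(-2641705151\right) = 1269310266298839$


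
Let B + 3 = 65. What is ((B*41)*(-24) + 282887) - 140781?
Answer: 81098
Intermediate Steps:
B = 62 (B = -3 + 65 = 62)
((B*41)*(-24) + 282887) - 140781 = ((62*41)*(-24) + 282887) - 140781 = (2542*(-24) + 282887) - 140781 = (-61008 + 282887) - 140781 = 221879 - 140781 = 81098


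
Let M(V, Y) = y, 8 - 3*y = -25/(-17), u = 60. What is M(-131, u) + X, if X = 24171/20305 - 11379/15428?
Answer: 14002438061/5325514180 ≈ 2.6293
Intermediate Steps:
y = 37/17 (y = 8/3 - (-25)/(3*(-17)) = 8/3 - (-25)*(-1)/(3*17) = 8/3 - 1/3*25/17 = 8/3 - 25/51 = 37/17 ≈ 2.1765)
M(V, Y) = 37/17
X = 141859593/313265540 (X = 24171*(1/20305) - 11379*1/15428 = 24171/20305 - 11379/15428 = 141859593/313265540 ≈ 0.45284)
M(-131, u) + X = 37/17 + 141859593/313265540 = 14002438061/5325514180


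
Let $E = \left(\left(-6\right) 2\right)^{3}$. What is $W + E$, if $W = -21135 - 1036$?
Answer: $-23899$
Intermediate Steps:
$W = -22171$
$E = -1728$ ($E = \left(-12\right)^{3} = -1728$)
$W + E = -22171 - 1728 = -23899$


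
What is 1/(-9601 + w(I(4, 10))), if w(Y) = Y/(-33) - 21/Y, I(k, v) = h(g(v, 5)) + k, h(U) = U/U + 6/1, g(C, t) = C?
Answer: -33/316907 ≈ -0.00010413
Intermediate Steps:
h(U) = 7 (h(U) = 1 + 6*1 = 1 + 6 = 7)
I(k, v) = 7 + k
w(Y) = -21/Y - Y/33 (w(Y) = Y*(-1/33) - 21/Y = -Y/33 - 21/Y = -21/Y - Y/33)
1/(-9601 + w(I(4, 10))) = 1/(-9601 + (-21/(7 + 4) - (7 + 4)/33)) = 1/(-9601 + (-21/11 - 1/33*11)) = 1/(-9601 + (-21*1/11 - ⅓)) = 1/(-9601 + (-21/11 - ⅓)) = 1/(-9601 - 74/33) = 1/(-316907/33) = -33/316907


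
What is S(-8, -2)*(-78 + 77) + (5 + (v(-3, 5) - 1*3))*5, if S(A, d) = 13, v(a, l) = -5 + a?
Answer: -43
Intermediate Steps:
S(-8, -2)*(-78 + 77) + (5 + (v(-3, 5) - 1*3))*5 = 13*(-78 + 77) + (5 + ((-5 - 3) - 1*3))*5 = 13*(-1) + (5 + (-8 - 3))*5 = -13 + (5 - 11)*5 = -13 - 6*5 = -13 - 30 = -43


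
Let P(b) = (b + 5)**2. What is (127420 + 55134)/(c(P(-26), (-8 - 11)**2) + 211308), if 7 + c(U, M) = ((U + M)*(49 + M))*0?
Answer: 182554/211301 ≈ 0.86395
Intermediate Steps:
P(b) = (5 + b)**2
c(U, M) = -7 (c(U, M) = -7 + ((U + M)*(49 + M))*0 = -7 + ((M + U)*(49 + M))*0 = -7 + ((49 + M)*(M + U))*0 = -7 + 0 = -7)
(127420 + 55134)/(c(P(-26), (-8 - 11)**2) + 211308) = (127420 + 55134)/(-7 + 211308) = 182554/211301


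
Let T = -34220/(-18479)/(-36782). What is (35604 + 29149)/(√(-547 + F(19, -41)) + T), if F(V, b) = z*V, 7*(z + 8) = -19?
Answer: -1317837185153989045/303408464442410924017 - 7478724133221578433313*I*√36778/606816928884821848034 ≈ -0.0043434 - 2363.5*I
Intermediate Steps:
z = -75/7 (z = -8 + (⅐)*(-19) = -8 - 19/7 = -75/7 ≈ -10.714)
F(V, b) = -75*V/7
T = -17110/339847289 (T = -34220*(-1/18479)*(-1/36782) = (34220/18479)*(-1/36782) = -17110/339847289 ≈ -5.0346e-5)
(35604 + 29149)/(√(-547 + F(19, -41)) + T) = (35604 + 29149)/(√(-547 - 75/7*19) - 17110/339847289) = 64753/(√(-547 - 1425/7) - 17110/339847289) = 64753/(√(-5254/7) - 17110/339847289) = 64753/(I*√36778/7 - 17110/339847289) = 64753/(-17110/339847289 + I*√36778/7)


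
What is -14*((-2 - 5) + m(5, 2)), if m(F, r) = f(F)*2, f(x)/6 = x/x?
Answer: -70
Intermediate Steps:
f(x) = 6 (f(x) = 6*(x/x) = 6*1 = 6)
m(F, r) = 12 (m(F, r) = 6*2 = 12)
-14*((-2 - 5) + m(5, 2)) = -14*((-2 - 5) + 12) = -14*(-7 + 12) = -14*5 = -70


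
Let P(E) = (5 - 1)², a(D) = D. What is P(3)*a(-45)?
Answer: -720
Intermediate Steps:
P(E) = 16 (P(E) = 4² = 16)
P(3)*a(-45) = 16*(-45) = -720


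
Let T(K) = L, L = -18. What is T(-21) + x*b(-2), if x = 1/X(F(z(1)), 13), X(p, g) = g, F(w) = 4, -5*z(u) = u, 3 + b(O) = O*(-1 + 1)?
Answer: -237/13 ≈ -18.231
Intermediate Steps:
b(O) = -3 (b(O) = -3 + O*(-1 + 1) = -3 + O*0 = -3 + 0 = -3)
z(u) = -u/5
T(K) = -18
x = 1/13 ≈ 0.076923
T(-21) + x*b(-2) = -18 + (1/13)*(-3) = -18 - 3/13 = -237/13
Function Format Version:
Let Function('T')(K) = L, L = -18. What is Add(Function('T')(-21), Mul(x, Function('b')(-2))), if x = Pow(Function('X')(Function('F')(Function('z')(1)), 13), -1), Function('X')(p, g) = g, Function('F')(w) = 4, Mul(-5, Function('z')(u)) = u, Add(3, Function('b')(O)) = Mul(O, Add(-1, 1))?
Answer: Rational(-237, 13) ≈ -18.231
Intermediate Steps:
Function('b')(O) = -3 (Function('b')(O) = Add(-3, Mul(O, Add(-1, 1))) = Add(-3, Mul(O, 0)) = Add(-3, 0) = -3)
Function('z')(u) = Mul(Rational(-1, 5), u)
Function('T')(K) = -18
x = Rational(1, 13) (x = Pow(13, -1) = Rational(1, 13) ≈ 0.076923)
Add(Function('T')(-21), Mul(x, Function('b')(-2))) = Add(-18, Mul(Rational(1, 13), -3)) = Add(-18, Rational(-3, 13)) = Rational(-237, 13)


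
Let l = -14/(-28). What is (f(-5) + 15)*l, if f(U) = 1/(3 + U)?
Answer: 29/4 ≈ 7.2500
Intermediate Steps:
l = ½ (l = -14*(-1/28) = ½ ≈ 0.50000)
(f(-5) + 15)*l = (1/(3 - 5) + 15)*(½) = (1/(-2) + 15)*(½) = (-½ + 15)*(½) = (29/2)*(½) = 29/4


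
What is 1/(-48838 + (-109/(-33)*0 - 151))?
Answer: -1/48989 ≈ -2.0413e-5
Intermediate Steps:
1/(-48838 + (-109/(-33)*0 - 151)) = 1/(-48838 + (-109*(-1/33)*0 - 151)) = 1/(-48838 + ((109/33)*0 - 151)) = 1/(-48838 + (0 - 151)) = 1/(-48838 - 151) = 1/(-48989) = -1/48989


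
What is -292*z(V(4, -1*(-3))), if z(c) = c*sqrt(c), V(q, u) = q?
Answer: -2336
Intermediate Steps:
z(c) = c**(3/2)
-292*z(V(4, -1*(-3))) = -292*4**(3/2) = -292*8 = -2336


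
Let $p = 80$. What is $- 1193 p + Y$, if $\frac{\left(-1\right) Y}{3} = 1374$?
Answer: $-99562$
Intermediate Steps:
$Y = -4122$ ($Y = \left(-3\right) 1374 = -4122$)
$- 1193 p + Y = \left(-1193\right) 80 - 4122 = -95440 - 4122 = -99562$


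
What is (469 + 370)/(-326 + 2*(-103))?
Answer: -839/532 ≈ -1.5771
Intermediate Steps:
(469 + 370)/(-326 + 2*(-103)) = 839/(-326 - 206) = 839/(-532) = 839*(-1/532) = -839/532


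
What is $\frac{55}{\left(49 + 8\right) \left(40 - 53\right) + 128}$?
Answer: $- \frac{55}{613} \approx -0.089723$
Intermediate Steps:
$\frac{55}{\left(49 + 8\right) \left(40 - 53\right) + 128} = \frac{55}{57 \left(-13\right) + 128} = \frac{55}{-741 + 128} = \frac{55}{-613} = 55 \left(- \frac{1}{613}\right) = - \frac{55}{613}$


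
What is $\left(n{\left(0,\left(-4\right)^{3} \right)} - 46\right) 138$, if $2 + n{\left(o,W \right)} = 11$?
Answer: $-5106$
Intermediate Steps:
$n{\left(o,W \right)} = 9$ ($n{\left(o,W \right)} = -2 + 11 = 9$)
$\left(n{\left(0,\left(-4\right)^{3} \right)} - 46\right) 138 = \left(9 - 46\right) 138 = \left(-37\right) 138 = -5106$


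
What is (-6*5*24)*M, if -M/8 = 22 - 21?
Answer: 5760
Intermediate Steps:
M = -8 (M = -8*(22 - 21) = -8*1 = -8)
(-6*5*24)*M = (-6*5*24)*(-8) = -30*24*(-8) = -720*(-8) = 5760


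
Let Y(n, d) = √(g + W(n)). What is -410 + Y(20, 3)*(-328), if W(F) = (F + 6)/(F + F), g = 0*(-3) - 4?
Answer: -410 - 164*I*√335/5 ≈ -410.0 - 600.34*I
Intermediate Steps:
g = -4 (g = 0 - 4 = -4)
W(F) = (6 + F)/(2*F) (W(F) = (6 + F)/((2*F)) = (6 + F)*(1/(2*F)) = (6 + F)/(2*F))
Y(n, d) = √(-4 + (6 + n)/(2*n))
-410 + Y(20, 3)*(-328) = -410 + (√(-14 + 12/20)/2)*(-328) = -410 + (√(-14 + 12*(1/20))/2)*(-328) = -410 + (√(-14 + ⅗)/2)*(-328) = -410 + (√(-67/5)/2)*(-328) = -410 + ((I*√335/5)/2)*(-328) = -410 + (I*√335/10)*(-328) = -410 - 164*I*√335/5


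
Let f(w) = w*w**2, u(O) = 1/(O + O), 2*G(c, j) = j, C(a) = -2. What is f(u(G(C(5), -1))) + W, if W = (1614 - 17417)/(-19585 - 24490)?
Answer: -28272/44075 ≈ -0.64145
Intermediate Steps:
G(c, j) = j/2
u(O) = 1/(2*O)
W = 15803/44075 (W = -15803/(-44075) = -15803*(-1/44075) = 15803/44075 ≈ 0.35855)
f(w) = w**3
f(u(G(C(5), -1))) + W = (1/(2*(((1/2)*(-1)))))**3 + 15803/44075 = (1/(2*(-1/2)))**3 + 15803/44075 = ((1/2)*(-2))**3 + 15803/44075 = (-1)**3 + 15803/44075 = -1 + 15803/44075 = -28272/44075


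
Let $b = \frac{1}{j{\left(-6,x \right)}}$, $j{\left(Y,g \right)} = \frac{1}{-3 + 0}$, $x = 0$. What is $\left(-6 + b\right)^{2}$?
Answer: $81$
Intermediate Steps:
$j{\left(Y,g \right)} = - \frac{1}{3}$ ($j{\left(Y,g \right)} = \frac{1}{-3} = - \frac{1}{3}$)
$b = -3$ ($b = \frac{1}{- \frac{1}{3}} = -3$)
$\left(-6 + b\right)^{2} = \left(-6 - 3\right)^{2} = \left(-9\right)^{2} = 81$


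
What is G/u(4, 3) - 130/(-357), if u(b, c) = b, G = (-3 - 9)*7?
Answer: -7367/357 ≈ -20.636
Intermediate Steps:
G = -84 (G = -12*7 = -84)
G/u(4, 3) - 130/(-357) = -84/4 - 130/(-357) = -84*¼ - 130*(-1/357) = -21 + 130/357 = -7367/357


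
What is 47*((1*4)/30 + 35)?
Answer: 24769/15 ≈ 1651.3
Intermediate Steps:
47*((1*4)/30 + 35) = 47*(4*(1/30) + 35) = 47*(2/15 + 35) = 47*(527/15) = 24769/15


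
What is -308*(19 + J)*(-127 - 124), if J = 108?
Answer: 9818116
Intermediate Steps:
-308*(19 + J)*(-127 - 124) = -308*(19 + 108)*(-127 - 124) = -39116*(-251) = -308*(-31877) = 9818116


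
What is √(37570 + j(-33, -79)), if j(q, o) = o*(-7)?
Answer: √38123 ≈ 195.25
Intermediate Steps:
j(q, o) = -7*o
√(37570 + j(-33, -79)) = √(37570 - 7*(-79)) = √(37570 + 553) = √38123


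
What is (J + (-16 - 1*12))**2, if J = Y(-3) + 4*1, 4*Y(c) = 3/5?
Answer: 227529/400 ≈ 568.82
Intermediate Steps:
Y(c) = 3/20 (Y(c) = (3/5)/4 = (3*(1/5))/4 = (1/4)*(3/5) = 3/20)
J = 83/20 (J = 3/20 + 4*1 = 3/20 + 4 = 83/20 ≈ 4.1500)
(J + (-16 - 1*12))**2 = (83/20 + (-16 - 1*12))**2 = (83/20 + (-16 - 12))**2 = (83/20 - 28)**2 = (-477/20)**2 = 227529/400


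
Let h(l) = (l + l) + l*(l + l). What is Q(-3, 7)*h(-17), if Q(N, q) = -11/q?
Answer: -5984/7 ≈ -854.86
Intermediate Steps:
h(l) = 2*l + 2*l**2 (h(l) = 2*l + l*(2*l) = 2*l + 2*l**2)
Q(-3, 7)*h(-17) = (-11/7)*(2*(-17)*(1 - 17)) = (-11*1/7)*(2*(-17)*(-16)) = -11/7*544 = -5984/7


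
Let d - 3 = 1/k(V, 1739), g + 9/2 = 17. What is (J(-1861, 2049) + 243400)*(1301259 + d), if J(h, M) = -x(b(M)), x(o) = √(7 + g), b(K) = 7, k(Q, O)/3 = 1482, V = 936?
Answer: 704084500810100/2223 - 5785410853*√78/8892 ≈ 3.1672e+11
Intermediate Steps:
k(Q, O) = 4446 (k(Q, O) = 3*1482 = 4446)
g = 25/2 (g = -9/2 + 17 = 25/2 ≈ 12.500)
x(o) = √78/2 (x(o) = √(7 + 25/2) = √(39/2) = √78/2)
d = 13339/4446 (d = 3 + 1/4446 = 13339/4446 ≈ 3.0002)
J(h, M) = -√78/2
(J(-1861, 2049) + 243400)*(1301259 + d) = (-√78/2 + 243400)*(1301259 + 13339/4446) = (243400 - √78/2)*(5785410853/4446) = 704084500810100/2223 - 5785410853*√78/8892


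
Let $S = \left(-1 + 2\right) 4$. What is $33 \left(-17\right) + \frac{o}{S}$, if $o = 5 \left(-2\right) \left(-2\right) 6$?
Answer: $-531$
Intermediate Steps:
$S = 4$ ($S = 1 \cdot 4 = 4$)
$o = 120$ ($o = 5 \cdot 4 \cdot 6 = 5 \cdot 24 = 120$)
$33 \left(-17\right) + \frac{o}{S} = 33 \left(-17\right) + \frac{120}{4} = -561 + 120 \cdot \frac{1}{4} = -561 + 30 = -531$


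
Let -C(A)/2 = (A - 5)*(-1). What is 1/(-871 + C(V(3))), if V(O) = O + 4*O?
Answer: -1/851 ≈ -0.0011751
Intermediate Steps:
V(O) = 5*O
C(A) = -10 + 2*A (C(A) = -2*(A - 5)*(-1) = -2*(-5 + A)*(-1) = -2*(5 - A) = -10 + 2*A)
1/(-871 + C(V(3))) = 1/(-871 + (-10 + 2*(5*3))) = 1/(-871 + (-10 + 2*15)) = 1/(-871 + (-10 + 30)) = 1/(-871 + 20) = 1/(-851) = -1/851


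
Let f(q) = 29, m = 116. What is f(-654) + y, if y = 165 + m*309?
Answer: 36038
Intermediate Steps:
y = 36009 (y = 165 + 116*309 = 165 + 35844 = 36009)
f(-654) + y = 29 + 36009 = 36038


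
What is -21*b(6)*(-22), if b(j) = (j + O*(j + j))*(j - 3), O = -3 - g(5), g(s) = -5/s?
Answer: -24948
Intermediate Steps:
O = -2 (O = -3 - (-5)/5 = -3 - 1*(-1) = -3 + 1 = -2)
b(j) = -3*j*(-3 + j) (b(j) = (j - 2*(j + j))*(j - 3) = (j - 4*j)*(-3 + j) = (-3*j)*(-3 + j) = -3*j*(-3 + j))
-21*b(6)*(-22) = -63*6*(3 - 1*6)*(-22) = -63*6*(3 - 6)*(-22) = -63*6*(-3)*(-22) = -21*(-54)*(-22) = 1134*(-22) = -24948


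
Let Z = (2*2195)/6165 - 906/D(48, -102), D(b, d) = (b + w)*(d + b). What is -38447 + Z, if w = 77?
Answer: -658390382/17125 ≈ -38446.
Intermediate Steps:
D(b, d) = (77 + b)*(b + d) (D(b, d) = (b + 77)*(d + b) = (77 + b)*(b + d))
Z = 14493/17125 (Z = (2*2195)/6165 - 906/(48² + 77*48 + 77*(-102) + 48*(-102)) = 4390*(1/6165) - 906/(2304 + 3696 - 7854 - 4896) = 878/1233 - 906/(-6750) = 878/1233 - 906*(-1/6750) = 878/1233 + 151/1125 = 14493/17125 ≈ 0.84631)
-38447 + Z = -38447 + 14493/17125 = -658390382/17125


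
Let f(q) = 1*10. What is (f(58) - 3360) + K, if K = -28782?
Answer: -32132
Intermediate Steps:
f(q) = 10
(f(58) - 3360) + K = (10 - 3360) - 28782 = -3350 - 28782 = -32132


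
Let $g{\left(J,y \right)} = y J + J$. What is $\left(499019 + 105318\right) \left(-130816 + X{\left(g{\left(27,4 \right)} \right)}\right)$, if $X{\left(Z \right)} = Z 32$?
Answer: $-76446213152$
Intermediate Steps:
$g{\left(J,y \right)} = J + J y$ ($g{\left(J,y \right)} = J y + J = J + J y$)
$X{\left(Z \right)} = 32 Z$
$\left(499019 + 105318\right) \left(-130816 + X{\left(g{\left(27,4 \right)} \right)}\right) = \left(499019 + 105318\right) \left(-130816 + 32 \cdot 27 \left(1 + 4\right)\right) = 604337 \left(-130816 + 32 \cdot 27 \cdot 5\right) = 604337 \left(-130816 + 32 \cdot 135\right) = 604337 \left(-130816 + 4320\right) = 604337 \left(-126496\right) = -76446213152$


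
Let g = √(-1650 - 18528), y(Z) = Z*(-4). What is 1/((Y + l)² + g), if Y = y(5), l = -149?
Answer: 28561/815750899 - 3*I*√2242/815750899 ≈ 3.5012e-5 - 1.7413e-7*I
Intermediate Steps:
y(Z) = -4*Z
g = 3*I*√2242 (g = √(-20178) = 3*I*√2242 ≈ 142.05*I)
Y = -20 (Y = -4*5 = -20)
1/((Y + l)² + g) = 1/((-20 - 149)² + 3*I*√2242) = 1/((-169)² + 3*I*√2242) = 1/(28561 + 3*I*√2242)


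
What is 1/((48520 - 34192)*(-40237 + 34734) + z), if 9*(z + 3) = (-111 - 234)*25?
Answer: -3/236543836 ≈ -1.2683e-8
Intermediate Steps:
z = -2884/3 (z = -3 + ((-111 - 234)*25)/9 = -3 + (-345*25)/9 = -3 + (1/9)*(-8625) = -3 - 2875/3 = -2884/3 ≈ -961.33)
1/((48520 - 34192)*(-40237 + 34734) + z) = 1/((48520 - 34192)*(-40237 + 34734) - 2884/3) = 1/(14328*(-5503) - 2884/3) = 1/(-78846984 - 2884/3) = 1/(-236543836/3) = -3/236543836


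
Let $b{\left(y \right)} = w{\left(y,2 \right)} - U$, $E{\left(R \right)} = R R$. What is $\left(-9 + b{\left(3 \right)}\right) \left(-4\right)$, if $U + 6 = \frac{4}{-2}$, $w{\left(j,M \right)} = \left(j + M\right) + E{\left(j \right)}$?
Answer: $-52$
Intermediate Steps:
$E{\left(R \right)} = R^{2}$
$w{\left(j,M \right)} = M + j + j^{2}$ ($w{\left(j,M \right)} = \left(j + M\right) + j^{2} = \left(M + j\right) + j^{2} = M + j + j^{2}$)
$U = -8$ ($U = -6 + \frac{4}{-2} = -6 + 4 \left(- \frac{1}{2}\right) = -6 - 2 = -8$)
$b{\left(y \right)} = 10 + y + y^{2}$ ($b{\left(y \right)} = \left(2 + y + y^{2}\right) - -8 = \left(2 + y + y^{2}\right) + 8 = 10 + y + y^{2}$)
$\left(-9 + b{\left(3 \right)}\right) \left(-4\right) = \left(-9 + \left(10 + 3 + 3^{2}\right)\right) \left(-4\right) = \left(-9 + \left(10 + 3 + 9\right)\right) \left(-4\right) = \left(-9 + 22\right) \left(-4\right) = 13 \left(-4\right) = -52$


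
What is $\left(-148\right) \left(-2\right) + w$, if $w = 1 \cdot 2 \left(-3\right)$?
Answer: $290$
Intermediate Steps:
$w = -6$ ($w = 2 \left(-3\right) = -6$)
$\left(-148\right) \left(-2\right) + w = \left(-148\right) \left(-2\right) - 6 = 296 - 6 = 290$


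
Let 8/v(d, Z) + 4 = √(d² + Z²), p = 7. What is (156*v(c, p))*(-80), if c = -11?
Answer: -199680/77 - 49920*√170/77 ≈ -11046.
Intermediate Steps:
v(d, Z) = 8/(-4 + √(Z² + d²)) (v(d, Z) = 8/(-4 + √(d² + Z²)) = 8/(-4 + √(Z² + d²)))
(156*v(c, p))*(-80) = (156*(8/(-4 + √(7² + (-11)²))))*(-80) = (156*(8/(-4 + √(49 + 121))))*(-80) = (156*(8/(-4 + √170)))*(-80) = (1248/(-4 + √170))*(-80) = -99840/(-4 + √170)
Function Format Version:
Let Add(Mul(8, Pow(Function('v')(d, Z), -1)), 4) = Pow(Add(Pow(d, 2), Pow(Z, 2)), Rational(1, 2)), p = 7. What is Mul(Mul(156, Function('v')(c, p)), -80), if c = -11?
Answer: Add(Rational(-199680, 77), Mul(Rational(-49920, 77), Pow(170, Rational(1, 2)))) ≈ -11046.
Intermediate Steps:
Function('v')(d, Z) = Mul(8, Pow(Add(-4, Pow(Add(Pow(Z, 2), Pow(d, 2)), Rational(1, 2))), -1)) (Function('v')(d, Z) = Mul(8, Pow(Add(-4, Pow(Add(Pow(d, 2), Pow(Z, 2)), Rational(1, 2))), -1)) = Mul(8, Pow(Add(-4, Pow(Add(Pow(Z, 2), Pow(d, 2)), Rational(1, 2))), -1)))
Mul(Mul(156, Function('v')(c, p)), -80) = Mul(Mul(156, Mul(8, Pow(Add(-4, Pow(Add(Pow(7, 2), Pow(-11, 2)), Rational(1, 2))), -1))), -80) = Mul(Mul(156, Mul(8, Pow(Add(-4, Pow(Add(49, 121), Rational(1, 2))), -1))), -80) = Mul(Mul(156, Mul(8, Pow(Add(-4, Pow(170, Rational(1, 2))), -1))), -80) = Mul(Mul(1248, Pow(Add(-4, Pow(170, Rational(1, 2))), -1)), -80) = Mul(-99840, Pow(Add(-4, Pow(170, Rational(1, 2))), -1))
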